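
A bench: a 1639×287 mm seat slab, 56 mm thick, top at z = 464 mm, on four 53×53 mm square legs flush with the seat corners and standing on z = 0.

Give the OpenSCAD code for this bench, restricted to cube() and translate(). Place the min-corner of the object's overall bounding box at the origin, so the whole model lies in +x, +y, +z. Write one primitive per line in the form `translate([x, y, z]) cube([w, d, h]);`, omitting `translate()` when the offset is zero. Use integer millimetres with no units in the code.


translate([0, 0, 408]) cube([1639, 287, 56]);
cube([53, 53, 408]);
translate([0, 234, 0]) cube([53, 53, 408]);
translate([1586, 0, 0]) cube([53, 53, 408]);
translate([1586, 234, 0]) cube([53, 53, 408]);


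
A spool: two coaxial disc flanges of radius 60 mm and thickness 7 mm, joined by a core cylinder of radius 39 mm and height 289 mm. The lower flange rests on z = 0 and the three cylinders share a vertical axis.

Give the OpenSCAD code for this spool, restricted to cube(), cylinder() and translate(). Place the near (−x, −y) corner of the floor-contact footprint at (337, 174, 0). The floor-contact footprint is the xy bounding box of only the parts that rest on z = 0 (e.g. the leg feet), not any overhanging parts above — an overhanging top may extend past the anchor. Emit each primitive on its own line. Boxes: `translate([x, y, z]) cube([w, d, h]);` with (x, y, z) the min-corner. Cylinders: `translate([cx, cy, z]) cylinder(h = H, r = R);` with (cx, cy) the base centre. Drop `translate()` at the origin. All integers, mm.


translate([397, 234, 0]) cylinder(h = 7, r = 60);
translate([397, 234, 7]) cylinder(h = 289, r = 39);
translate([397, 234, 296]) cylinder(h = 7, r = 60);


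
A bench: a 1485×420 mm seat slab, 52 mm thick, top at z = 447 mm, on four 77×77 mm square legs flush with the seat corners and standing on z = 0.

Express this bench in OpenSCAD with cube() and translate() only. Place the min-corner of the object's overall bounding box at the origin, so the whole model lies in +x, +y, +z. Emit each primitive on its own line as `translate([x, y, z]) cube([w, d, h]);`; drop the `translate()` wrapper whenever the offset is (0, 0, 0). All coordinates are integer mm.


translate([0, 0, 395]) cube([1485, 420, 52]);
cube([77, 77, 395]);
translate([0, 343, 0]) cube([77, 77, 395]);
translate([1408, 0, 0]) cube([77, 77, 395]);
translate([1408, 343, 0]) cube([77, 77, 395]);


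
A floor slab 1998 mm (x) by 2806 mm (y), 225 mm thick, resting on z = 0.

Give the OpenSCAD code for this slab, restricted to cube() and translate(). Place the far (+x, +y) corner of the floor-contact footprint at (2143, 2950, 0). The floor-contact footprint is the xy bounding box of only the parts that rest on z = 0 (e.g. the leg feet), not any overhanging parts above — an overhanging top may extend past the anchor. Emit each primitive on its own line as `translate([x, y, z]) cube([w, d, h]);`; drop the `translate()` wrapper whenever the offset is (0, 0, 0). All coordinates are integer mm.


translate([145, 144, 0]) cube([1998, 2806, 225]);


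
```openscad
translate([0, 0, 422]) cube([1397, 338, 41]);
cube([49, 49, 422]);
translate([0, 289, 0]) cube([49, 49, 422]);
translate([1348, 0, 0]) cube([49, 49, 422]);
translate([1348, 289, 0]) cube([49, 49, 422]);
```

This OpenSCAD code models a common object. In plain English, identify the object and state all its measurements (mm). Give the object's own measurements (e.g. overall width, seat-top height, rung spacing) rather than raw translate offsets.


A bench: a 1397×338 mm seat slab, 41 mm thick, top at z = 463 mm, on four 49×49 mm square legs flush with the seat corners and standing on z = 0.


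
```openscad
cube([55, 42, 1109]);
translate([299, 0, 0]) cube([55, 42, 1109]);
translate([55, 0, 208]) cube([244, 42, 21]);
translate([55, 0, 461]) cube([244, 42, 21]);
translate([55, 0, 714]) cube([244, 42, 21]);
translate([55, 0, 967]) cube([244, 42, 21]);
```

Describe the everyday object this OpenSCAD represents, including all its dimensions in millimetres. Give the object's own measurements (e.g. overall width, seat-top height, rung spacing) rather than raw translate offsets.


A straight ladder. Two 55×42 mm vertical rails, 1109 mm tall, stand 354 mm apart (outside-to-outside) with their front faces coplanar on the −y side. 4 rungs, each 42 mm deep and 21 mm tall, span between the inner faces of the rails, front faces flush with the rails. The lowest rung's underside is at z = 208 mm and rungs are spaced 253 mm apart (underside to underside).


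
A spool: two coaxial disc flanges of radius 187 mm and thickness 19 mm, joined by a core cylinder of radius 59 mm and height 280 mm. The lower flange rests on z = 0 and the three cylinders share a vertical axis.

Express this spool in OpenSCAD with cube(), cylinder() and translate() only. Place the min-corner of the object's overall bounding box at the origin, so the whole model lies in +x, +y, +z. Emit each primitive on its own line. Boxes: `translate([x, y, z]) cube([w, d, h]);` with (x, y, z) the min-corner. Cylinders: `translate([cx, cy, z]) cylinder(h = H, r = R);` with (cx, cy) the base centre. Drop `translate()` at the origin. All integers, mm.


translate([187, 187, 0]) cylinder(h = 19, r = 187);
translate([187, 187, 19]) cylinder(h = 280, r = 59);
translate([187, 187, 299]) cylinder(h = 19, r = 187);


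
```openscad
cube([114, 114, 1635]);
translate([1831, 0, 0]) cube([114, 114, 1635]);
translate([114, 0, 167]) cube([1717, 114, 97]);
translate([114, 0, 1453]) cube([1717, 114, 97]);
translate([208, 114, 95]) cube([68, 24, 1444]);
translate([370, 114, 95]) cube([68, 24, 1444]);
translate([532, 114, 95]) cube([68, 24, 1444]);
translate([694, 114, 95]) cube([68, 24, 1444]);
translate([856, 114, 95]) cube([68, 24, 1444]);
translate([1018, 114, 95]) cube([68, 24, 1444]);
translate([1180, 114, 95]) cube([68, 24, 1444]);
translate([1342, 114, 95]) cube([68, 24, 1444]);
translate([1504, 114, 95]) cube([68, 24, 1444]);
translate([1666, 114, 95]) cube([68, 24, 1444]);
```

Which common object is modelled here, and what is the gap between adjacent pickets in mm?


A fence section. The picket gap is 94 mm.

Two posts, two rails, 10 pickets — a fence section. Span 1717 mm holds 10 pickets of 68 mm with 11 equal gaps: ⌊(1717 − 10·68) / 11⌋ = 94 mm.


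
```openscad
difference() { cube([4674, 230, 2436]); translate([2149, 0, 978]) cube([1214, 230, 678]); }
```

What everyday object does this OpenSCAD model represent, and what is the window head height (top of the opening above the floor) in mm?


A wall with a window opening. The window head height is 1656 mm.

A wall with a rectangular opening subtracted — a window. Sill at z = 978, opening 678 mm tall, so the head is at 978 + 678 = 1656 mm.


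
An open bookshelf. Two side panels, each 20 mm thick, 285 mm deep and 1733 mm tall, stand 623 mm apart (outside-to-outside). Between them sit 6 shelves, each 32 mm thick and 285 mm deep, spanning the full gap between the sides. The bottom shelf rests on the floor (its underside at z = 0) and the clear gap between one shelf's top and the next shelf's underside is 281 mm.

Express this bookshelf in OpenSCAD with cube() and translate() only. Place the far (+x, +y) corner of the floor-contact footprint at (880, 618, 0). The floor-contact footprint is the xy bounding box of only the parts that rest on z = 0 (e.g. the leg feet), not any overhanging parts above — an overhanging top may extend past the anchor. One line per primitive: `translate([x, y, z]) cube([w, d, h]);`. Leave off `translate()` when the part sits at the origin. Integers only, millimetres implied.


translate([257, 333, 0]) cube([20, 285, 1733]);
translate([860, 333, 0]) cube([20, 285, 1733]);
translate([277, 333, 0]) cube([583, 285, 32]);
translate([277, 333, 313]) cube([583, 285, 32]);
translate([277, 333, 626]) cube([583, 285, 32]);
translate([277, 333, 939]) cube([583, 285, 32]);
translate([277, 333, 1252]) cube([583, 285, 32]);
translate([277, 333, 1565]) cube([583, 285, 32]);


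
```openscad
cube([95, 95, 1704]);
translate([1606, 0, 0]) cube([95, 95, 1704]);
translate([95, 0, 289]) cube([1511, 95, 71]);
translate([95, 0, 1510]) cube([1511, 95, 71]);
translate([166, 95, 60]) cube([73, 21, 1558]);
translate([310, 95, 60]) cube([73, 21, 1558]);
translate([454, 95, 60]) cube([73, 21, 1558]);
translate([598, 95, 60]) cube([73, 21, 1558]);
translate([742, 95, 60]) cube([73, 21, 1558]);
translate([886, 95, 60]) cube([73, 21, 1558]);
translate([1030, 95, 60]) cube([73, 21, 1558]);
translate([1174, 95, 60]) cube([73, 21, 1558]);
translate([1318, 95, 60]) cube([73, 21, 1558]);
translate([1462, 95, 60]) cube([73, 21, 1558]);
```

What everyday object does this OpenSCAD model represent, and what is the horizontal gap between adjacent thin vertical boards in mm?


A fence section. The picket gap is 71 mm.

Two posts, two rails, 10 pickets — a fence section. Span 1511 mm holds 10 pickets of 73 mm with 11 equal gaps: ⌊(1511 − 10·73) / 11⌋ = 71 mm.


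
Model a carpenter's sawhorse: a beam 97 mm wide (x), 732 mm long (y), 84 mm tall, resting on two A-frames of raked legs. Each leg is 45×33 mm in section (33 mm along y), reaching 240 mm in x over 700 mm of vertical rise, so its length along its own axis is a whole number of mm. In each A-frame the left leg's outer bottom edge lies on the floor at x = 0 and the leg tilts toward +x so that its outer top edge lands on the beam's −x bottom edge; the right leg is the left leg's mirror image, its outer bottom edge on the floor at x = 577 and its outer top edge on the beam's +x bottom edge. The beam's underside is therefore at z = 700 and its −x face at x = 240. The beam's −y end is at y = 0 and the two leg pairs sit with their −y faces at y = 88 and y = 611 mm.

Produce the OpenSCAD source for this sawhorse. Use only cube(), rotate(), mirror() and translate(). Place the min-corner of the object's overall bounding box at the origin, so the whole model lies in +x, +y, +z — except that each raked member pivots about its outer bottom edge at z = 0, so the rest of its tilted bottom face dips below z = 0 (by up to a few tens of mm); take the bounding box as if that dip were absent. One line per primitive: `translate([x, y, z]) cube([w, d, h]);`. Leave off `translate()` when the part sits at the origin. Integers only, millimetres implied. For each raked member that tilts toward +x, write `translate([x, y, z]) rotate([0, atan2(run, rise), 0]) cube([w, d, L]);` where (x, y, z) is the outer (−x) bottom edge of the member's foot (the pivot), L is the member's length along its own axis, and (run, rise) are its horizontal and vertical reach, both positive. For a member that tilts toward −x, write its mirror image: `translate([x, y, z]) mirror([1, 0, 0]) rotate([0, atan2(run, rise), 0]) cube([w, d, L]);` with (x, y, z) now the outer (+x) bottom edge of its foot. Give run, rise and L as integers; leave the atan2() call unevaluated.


// leg length = √(240² + 700²) = 740
// right-leg outer foot x = 2·240 + 97 = 577
// beam min-corner = (240, 0, 700)
translate([240, 0, 700]) cube([97, 732, 84]);
translate([0, 88, 0]) rotate([0, atan2(240, 700), 0]) cube([45, 33, 740]);
translate([577, 88, 0]) mirror([1, 0, 0]) rotate([0, atan2(240, 700), 0]) cube([45, 33, 740]);
translate([0, 611, 0]) rotate([0, atan2(240, 700), 0]) cube([45, 33, 740]);
translate([577, 611, 0]) mirror([1, 0, 0]) rotate([0, atan2(240, 700), 0]) cube([45, 33, 740]);


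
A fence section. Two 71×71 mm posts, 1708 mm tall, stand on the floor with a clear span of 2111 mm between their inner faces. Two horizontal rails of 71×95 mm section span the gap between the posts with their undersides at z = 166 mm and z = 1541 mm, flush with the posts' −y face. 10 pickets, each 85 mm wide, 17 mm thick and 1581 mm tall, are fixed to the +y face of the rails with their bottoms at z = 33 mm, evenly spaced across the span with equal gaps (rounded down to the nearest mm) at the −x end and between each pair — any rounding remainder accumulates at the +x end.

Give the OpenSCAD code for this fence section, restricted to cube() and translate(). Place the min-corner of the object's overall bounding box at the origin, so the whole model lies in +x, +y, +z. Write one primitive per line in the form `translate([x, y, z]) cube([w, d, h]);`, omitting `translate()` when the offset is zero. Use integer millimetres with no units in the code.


cube([71, 71, 1708]);
translate([2182, 0, 0]) cube([71, 71, 1708]);
translate([71, 0, 166]) cube([2111, 71, 95]);
translate([71, 0, 1541]) cube([2111, 71, 95]);
translate([185, 71, 33]) cube([85, 17, 1581]);
translate([384, 71, 33]) cube([85, 17, 1581]);
translate([583, 71, 33]) cube([85, 17, 1581]);
translate([782, 71, 33]) cube([85, 17, 1581]);
translate([981, 71, 33]) cube([85, 17, 1581]);
translate([1180, 71, 33]) cube([85, 17, 1581]);
translate([1379, 71, 33]) cube([85, 17, 1581]);
translate([1578, 71, 33]) cube([85, 17, 1581]);
translate([1777, 71, 33]) cube([85, 17, 1581]);
translate([1976, 71, 33]) cube([85, 17, 1581]);


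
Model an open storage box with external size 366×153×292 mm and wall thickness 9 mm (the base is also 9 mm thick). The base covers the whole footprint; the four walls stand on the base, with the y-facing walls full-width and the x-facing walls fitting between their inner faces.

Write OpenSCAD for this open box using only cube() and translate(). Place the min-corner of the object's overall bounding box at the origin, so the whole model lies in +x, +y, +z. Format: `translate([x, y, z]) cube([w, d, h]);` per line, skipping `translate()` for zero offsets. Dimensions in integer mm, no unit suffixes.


cube([366, 153, 9]);
translate([0, 0, 9]) cube([366, 9, 283]);
translate([0, 144, 9]) cube([366, 9, 283]);
translate([0, 9, 9]) cube([9, 135, 283]);
translate([357, 9, 9]) cube([9, 135, 283]);


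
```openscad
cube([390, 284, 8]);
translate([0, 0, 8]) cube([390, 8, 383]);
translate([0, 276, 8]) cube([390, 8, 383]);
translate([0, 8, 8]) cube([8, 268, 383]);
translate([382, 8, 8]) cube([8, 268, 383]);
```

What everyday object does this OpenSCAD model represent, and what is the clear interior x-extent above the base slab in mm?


An open box. The internal width is 374 mm.

A 390×284 base slab with four walls standing on it — an open box. The base is 390 mm wide and the walls are 8 mm thick, so the internal width is 390 − 2 × 8 = 374 mm.


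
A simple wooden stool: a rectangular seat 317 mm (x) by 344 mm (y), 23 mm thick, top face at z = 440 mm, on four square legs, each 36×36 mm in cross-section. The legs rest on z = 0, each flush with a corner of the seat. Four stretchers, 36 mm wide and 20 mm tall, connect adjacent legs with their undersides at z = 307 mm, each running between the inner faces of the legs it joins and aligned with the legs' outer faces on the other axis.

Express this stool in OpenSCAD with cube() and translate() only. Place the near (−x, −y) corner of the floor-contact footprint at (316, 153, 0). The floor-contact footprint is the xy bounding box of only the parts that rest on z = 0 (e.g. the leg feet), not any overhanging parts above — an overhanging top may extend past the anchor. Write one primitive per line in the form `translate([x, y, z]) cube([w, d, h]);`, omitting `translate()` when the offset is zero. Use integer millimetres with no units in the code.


// leg_h = 440 - 23 = 417
// stretcher span = 317 - 2*36 = 245
translate([316, 153, 417]) cube([317, 344, 23]);
translate([316, 153, 0]) cube([36, 36, 417]);
translate([597, 153, 0]) cube([36, 36, 417]);
translate([316, 461, 0]) cube([36, 36, 417]);
translate([597, 461, 0]) cube([36, 36, 417]);
translate([352, 153, 307]) cube([245, 36, 20]);
translate([352, 461, 307]) cube([245, 36, 20]);
translate([316, 189, 307]) cube([36, 272, 20]);
translate([597, 189, 307]) cube([36, 272, 20]);


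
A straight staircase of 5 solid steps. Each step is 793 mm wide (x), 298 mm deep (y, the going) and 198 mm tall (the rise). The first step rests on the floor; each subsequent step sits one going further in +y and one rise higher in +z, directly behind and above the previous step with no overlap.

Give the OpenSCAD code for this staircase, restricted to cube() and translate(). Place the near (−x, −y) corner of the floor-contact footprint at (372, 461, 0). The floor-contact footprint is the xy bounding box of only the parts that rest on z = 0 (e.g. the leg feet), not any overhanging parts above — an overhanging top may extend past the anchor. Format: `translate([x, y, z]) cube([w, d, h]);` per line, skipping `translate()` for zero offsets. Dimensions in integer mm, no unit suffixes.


translate([372, 461, 0]) cube([793, 298, 198]);
translate([372, 759, 198]) cube([793, 298, 198]);
translate([372, 1057, 396]) cube([793, 298, 198]);
translate([372, 1355, 594]) cube([793, 298, 198]);
translate([372, 1653, 792]) cube([793, 298, 198]);


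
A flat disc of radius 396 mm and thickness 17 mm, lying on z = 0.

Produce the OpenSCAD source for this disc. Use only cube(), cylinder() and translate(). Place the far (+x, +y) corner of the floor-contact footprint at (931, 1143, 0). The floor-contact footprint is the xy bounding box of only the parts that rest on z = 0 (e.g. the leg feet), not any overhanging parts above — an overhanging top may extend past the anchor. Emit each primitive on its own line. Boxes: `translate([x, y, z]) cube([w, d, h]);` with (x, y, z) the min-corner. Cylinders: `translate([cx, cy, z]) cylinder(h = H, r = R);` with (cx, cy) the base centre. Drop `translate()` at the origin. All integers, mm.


translate([535, 747, 0]) cylinder(h = 17, r = 396);


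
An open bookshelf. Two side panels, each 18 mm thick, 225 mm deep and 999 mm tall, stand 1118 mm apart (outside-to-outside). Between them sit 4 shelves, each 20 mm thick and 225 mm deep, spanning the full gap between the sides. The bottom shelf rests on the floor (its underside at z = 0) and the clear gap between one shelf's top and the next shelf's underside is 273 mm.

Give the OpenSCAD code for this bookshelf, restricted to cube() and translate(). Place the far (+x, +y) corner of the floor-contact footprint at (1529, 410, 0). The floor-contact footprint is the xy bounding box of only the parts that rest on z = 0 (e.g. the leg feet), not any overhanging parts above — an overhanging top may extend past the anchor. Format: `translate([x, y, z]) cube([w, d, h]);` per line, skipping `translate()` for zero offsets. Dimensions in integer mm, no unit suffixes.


translate([411, 185, 0]) cube([18, 225, 999]);
translate([1511, 185, 0]) cube([18, 225, 999]);
translate([429, 185, 0]) cube([1082, 225, 20]);
translate([429, 185, 293]) cube([1082, 225, 20]);
translate([429, 185, 586]) cube([1082, 225, 20]);
translate([429, 185, 879]) cube([1082, 225, 20]);


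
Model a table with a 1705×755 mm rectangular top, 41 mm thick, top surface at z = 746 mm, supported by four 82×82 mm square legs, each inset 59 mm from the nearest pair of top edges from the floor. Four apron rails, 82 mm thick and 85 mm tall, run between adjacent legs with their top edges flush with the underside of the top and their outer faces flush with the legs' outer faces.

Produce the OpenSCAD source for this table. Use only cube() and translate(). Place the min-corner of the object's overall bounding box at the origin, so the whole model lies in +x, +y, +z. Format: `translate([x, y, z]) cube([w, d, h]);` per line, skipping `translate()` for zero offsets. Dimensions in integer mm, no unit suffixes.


translate([0, 0, 705]) cube([1705, 755, 41]);
translate([59, 59, 0]) cube([82, 82, 705]);
translate([1564, 59, 0]) cube([82, 82, 705]);
translate([59, 614, 0]) cube([82, 82, 705]);
translate([1564, 614, 0]) cube([82, 82, 705]);
translate([141, 59, 620]) cube([1423, 82, 85]);
translate([141, 614, 620]) cube([1423, 82, 85]);
translate([59, 141, 620]) cube([82, 473, 85]);
translate([1564, 141, 620]) cube([82, 473, 85]);


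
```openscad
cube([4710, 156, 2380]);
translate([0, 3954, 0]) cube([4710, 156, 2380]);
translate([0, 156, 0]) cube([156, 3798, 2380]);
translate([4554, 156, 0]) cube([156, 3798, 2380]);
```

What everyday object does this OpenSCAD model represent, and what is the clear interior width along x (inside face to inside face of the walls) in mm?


A house (or room) frame. The interior width is 4398 mm.

Four 2380 mm walls enclosing a rectangle with no floor or roof — a room or house frame. Outside width is 4710 mm and wall thickness is 156 mm, so the interior width is 4710 − 2 × 156 = 4398 mm.


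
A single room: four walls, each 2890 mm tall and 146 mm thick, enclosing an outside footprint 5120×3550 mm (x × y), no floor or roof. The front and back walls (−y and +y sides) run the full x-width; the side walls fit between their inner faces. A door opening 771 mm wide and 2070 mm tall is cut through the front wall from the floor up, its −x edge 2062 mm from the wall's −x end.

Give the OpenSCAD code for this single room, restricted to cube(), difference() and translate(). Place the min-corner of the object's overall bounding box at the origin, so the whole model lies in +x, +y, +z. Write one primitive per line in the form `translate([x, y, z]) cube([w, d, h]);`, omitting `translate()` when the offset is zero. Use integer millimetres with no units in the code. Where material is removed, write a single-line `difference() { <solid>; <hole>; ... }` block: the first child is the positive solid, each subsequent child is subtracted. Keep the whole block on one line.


difference() { cube([5120, 146, 2890]); translate([2062, 0, 0]) cube([771, 146, 2070]); }
translate([0, 3404, 0]) cube([5120, 146, 2890]);
translate([0, 146, 0]) cube([146, 3258, 2890]);
translate([4974, 146, 0]) cube([146, 3258, 2890]);


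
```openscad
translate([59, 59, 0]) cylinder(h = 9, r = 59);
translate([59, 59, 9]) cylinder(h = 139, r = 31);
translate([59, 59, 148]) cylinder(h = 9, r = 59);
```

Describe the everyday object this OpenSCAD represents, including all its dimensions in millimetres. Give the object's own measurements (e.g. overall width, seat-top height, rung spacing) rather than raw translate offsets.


A spool: two coaxial disc flanges of radius 59 mm and thickness 9 mm, joined by a core cylinder of radius 31 mm and height 139 mm. The lower flange rests on z = 0 and the three cylinders share a vertical axis.


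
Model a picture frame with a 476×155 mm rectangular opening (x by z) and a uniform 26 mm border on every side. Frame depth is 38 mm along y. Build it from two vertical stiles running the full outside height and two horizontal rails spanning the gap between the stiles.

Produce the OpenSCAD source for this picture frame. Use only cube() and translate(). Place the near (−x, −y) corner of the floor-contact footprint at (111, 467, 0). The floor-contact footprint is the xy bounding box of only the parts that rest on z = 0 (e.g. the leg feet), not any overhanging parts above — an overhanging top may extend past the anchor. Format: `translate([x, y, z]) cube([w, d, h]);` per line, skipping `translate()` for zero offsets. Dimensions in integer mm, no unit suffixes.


translate([111, 467, 0]) cube([26, 38, 207]);
translate([613, 467, 0]) cube([26, 38, 207]);
translate([137, 467, 0]) cube([476, 38, 26]);
translate([137, 467, 181]) cube([476, 38, 26]);


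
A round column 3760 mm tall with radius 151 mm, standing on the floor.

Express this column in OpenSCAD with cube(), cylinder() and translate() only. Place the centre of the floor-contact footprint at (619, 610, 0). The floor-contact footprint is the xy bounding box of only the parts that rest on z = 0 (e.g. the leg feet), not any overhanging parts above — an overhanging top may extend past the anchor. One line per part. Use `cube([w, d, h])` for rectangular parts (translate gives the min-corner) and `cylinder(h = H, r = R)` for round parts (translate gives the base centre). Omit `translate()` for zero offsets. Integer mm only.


translate([619, 610, 0]) cylinder(h = 3760, r = 151);


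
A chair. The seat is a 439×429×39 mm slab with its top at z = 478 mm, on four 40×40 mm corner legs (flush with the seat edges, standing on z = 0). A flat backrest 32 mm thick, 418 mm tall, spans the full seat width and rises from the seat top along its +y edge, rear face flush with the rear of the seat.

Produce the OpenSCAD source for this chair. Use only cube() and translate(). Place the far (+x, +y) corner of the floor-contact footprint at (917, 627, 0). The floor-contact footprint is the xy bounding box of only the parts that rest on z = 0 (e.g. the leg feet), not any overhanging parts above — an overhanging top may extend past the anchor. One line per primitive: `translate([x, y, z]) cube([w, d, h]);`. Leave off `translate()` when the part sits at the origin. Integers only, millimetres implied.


translate([478, 198, 439]) cube([439, 429, 39]);
translate([478, 198, 0]) cube([40, 40, 439]);
translate([877, 198, 0]) cube([40, 40, 439]);
translate([478, 587, 0]) cube([40, 40, 439]);
translate([877, 587, 0]) cube([40, 40, 439]);
translate([478, 595, 478]) cube([439, 32, 418]);


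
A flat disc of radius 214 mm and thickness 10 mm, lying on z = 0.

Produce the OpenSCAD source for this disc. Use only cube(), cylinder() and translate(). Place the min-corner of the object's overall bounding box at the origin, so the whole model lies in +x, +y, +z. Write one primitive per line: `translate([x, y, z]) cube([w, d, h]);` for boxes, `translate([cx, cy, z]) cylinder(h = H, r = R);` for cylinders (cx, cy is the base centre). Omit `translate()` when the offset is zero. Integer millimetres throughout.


translate([214, 214, 0]) cylinder(h = 10, r = 214);


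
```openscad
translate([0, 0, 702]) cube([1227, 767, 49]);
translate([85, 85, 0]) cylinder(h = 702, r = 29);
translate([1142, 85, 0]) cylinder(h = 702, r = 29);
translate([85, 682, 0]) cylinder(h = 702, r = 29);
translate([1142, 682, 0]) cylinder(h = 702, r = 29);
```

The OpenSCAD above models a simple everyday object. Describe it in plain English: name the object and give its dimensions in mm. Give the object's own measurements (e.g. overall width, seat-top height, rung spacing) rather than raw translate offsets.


A table: top 1227 mm (x) × 767 mm (y), 49 mm thick, upper face at z = 751 mm, on four round legs of 58 mm diameter, each leg's bounding box inset 56 mm from the nearest pair of top edges from z = 0 to the bottom of the top.


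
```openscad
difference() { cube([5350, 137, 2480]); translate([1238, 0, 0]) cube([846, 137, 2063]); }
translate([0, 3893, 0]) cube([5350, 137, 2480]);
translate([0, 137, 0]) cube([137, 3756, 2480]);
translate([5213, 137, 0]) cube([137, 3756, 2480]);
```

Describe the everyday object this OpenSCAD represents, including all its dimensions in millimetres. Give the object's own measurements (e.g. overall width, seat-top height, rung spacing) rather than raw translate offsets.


A single room: four walls, each 2480 mm tall and 137 mm thick, enclosing an outside footprint 5350×4030 mm (x × y), no floor or roof. The front and back walls (−y and +y sides) run the full x-width; the side walls fit between their inner faces. A door opening 846 mm wide and 2063 mm tall is cut through the front wall from the floor up, its −x edge 1238 mm from the wall's −x end.


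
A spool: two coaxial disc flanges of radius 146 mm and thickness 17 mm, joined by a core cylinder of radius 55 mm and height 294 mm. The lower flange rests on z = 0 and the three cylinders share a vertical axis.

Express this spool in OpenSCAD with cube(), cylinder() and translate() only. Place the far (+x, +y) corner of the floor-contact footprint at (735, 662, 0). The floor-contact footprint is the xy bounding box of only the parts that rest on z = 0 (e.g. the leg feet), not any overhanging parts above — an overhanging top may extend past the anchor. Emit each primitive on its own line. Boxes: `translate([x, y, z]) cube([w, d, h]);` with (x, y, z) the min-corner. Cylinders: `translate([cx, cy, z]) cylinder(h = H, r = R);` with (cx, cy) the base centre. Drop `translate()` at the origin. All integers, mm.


translate([589, 516, 0]) cylinder(h = 17, r = 146);
translate([589, 516, 17]) cylinder(h = 294, r = 55);
translate([589, 516, 311]) cylinder(h = 17, r = 146);


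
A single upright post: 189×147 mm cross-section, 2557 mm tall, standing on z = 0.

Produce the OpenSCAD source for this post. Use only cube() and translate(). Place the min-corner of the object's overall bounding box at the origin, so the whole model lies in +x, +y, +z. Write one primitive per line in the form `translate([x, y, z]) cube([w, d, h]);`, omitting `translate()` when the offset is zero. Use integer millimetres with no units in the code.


cube([189, 147, 2557]);


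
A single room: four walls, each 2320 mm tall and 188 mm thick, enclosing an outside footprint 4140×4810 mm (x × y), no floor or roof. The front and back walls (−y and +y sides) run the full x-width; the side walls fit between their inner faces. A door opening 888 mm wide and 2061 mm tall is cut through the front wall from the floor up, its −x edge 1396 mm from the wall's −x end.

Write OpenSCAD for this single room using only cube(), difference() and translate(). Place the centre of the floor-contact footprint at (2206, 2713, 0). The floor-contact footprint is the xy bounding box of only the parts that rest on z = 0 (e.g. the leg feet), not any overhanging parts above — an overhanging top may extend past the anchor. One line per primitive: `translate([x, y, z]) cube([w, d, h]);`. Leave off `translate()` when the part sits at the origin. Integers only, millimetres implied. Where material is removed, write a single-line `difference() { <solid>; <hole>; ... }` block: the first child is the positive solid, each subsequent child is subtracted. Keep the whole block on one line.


difference() { translate([136, 308, 0]) cube([4140, 188, 2320]); translate([1532, 308, 0]) cube([888, 188, 2061]); }
translate([136, 4930, 0]) cube([4140, 188, 2320]);
translate([136, 496, 0]) cube([188, 4434, 2320]);
translate([4088, 496, 0]) cube([188, 4434, 2320]);


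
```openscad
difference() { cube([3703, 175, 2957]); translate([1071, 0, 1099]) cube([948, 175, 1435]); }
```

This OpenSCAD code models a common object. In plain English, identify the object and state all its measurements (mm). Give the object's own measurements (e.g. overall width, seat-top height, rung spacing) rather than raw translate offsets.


A wall 3703 mm long (x), 175 mm thick (y), 2957 mm tall, with a rectangular window opening cut through it. The opening is 948 mm wide and 1435 mm tall; its sill is at z = 1099 mm and its near (−x) edge is 1071 mm from the wall's −x end. The opening passes through the full wall thickness.


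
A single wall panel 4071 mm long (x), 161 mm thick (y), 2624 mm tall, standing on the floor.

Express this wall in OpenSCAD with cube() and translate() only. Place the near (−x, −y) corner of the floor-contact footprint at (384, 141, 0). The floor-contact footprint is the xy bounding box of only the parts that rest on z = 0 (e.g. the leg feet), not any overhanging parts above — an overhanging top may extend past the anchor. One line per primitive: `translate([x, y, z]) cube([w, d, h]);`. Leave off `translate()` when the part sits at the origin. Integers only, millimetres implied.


translate([384, 141, 0]) cube([4071, 161, 2624]);


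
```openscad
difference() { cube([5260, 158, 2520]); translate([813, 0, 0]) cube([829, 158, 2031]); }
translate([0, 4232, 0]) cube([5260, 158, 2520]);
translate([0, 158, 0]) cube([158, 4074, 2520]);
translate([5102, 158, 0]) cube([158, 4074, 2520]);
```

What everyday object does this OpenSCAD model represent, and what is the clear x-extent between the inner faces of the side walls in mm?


A single room. The interior width is 4944 mm.

Four walls enclosing a rectangle with a door in the front wall — a room. Outside width 5260 minus two 158 mm walls gives 4944 mm.


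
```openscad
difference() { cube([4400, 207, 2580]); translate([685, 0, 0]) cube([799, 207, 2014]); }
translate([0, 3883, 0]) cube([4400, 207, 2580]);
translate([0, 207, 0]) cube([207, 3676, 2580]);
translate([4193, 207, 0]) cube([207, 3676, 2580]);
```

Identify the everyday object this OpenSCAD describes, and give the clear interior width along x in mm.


A single room. The interior width is 3986 mm.

Four walls enclosing a rectangle with a door in the front wall — a room. Outside width 4400 minus two 207 mm walls gives 3986 mm.


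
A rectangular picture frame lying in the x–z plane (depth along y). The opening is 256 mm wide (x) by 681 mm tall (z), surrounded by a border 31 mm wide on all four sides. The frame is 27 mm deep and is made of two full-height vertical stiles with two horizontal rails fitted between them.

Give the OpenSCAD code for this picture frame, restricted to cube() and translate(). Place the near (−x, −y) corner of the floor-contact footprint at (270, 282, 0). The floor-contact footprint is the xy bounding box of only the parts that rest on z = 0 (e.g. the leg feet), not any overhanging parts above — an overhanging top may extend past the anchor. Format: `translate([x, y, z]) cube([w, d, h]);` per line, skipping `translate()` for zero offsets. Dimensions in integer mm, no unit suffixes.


translate([270, 282, 0]) cube([31, 27, 743]);
translate([557, 282, 0]) cube([31, 27, 743]);
translate([301, 282, 0]) cube([256, 27, 31]);
translate([301, 282, 712]) cube([256, 27, 31]);


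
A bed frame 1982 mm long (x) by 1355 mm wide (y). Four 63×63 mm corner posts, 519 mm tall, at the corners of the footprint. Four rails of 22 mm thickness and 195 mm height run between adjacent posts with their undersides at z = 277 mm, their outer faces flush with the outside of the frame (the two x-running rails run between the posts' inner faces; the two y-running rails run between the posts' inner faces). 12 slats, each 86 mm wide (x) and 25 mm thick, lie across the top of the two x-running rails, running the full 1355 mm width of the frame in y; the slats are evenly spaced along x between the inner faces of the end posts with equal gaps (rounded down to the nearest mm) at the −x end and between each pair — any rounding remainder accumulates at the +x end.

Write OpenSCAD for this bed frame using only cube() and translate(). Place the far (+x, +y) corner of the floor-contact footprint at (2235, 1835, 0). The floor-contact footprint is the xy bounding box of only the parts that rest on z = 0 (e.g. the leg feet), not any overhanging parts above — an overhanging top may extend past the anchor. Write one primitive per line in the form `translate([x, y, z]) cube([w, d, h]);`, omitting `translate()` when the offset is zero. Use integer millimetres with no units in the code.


// slat z = rail_z + rail_h = 277 + 195 = 472
// slat gap = ⌊(1856 − 12·86) / 13⌋ = 63
translate([253, 480, 0]) cube([63, 63, 519]);
translate([253, 1772, 0]) cube([63, 63, 519]);
translate([2172, 480, 0]) cube([63, 63, 519]);
translate([2172, 1772, 0]) cube([63, 63, 519]);
translate([316, 480, 277]) cube([1856, 22, 195]);
translate([316, 1813, 277]) cube([1856, 22, 195]);
translate([253, 543, 277]) cube([22, 1229, 195]);
translate([2213, 543, 277]) cube([22, 1229, 195]);
translate([379, 480, 472]) cube([86, 1355, 25]);
translate([528, 480, 472]) cube([86, 1355, 25]);
translate([677, 480, 472]) cube([86, 1355, 25]);
translate([826, 480, 472]) cube([86, 1355, 25]);
translate([975, 480, 472]) cube([86, 1355, 25]);
translate([1124, 480, 472]) cube([86, 1355, 25]);
translate([1273, 480, 472]) cube([86, 1355, 25]);
translate([1422, 480, 472]) cube([86, 1355, 25]);
translate([1571, 480, 472]) cube([86, 1355, 25]);
translate([1720, 480, 472]) cube([86, 1355, 25]);
translate([1869, 480, 472]) cube([86, 1355, 25]);
translate([2018, 480, 472]) cube([86, 1355, 25]);


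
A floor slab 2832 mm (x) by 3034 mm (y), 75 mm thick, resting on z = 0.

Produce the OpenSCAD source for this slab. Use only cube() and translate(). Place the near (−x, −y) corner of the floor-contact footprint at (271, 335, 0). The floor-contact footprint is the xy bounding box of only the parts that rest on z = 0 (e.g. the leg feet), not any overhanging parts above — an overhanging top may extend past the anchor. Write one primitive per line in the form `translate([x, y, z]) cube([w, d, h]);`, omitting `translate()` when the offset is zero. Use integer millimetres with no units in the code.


translate([271, 335, 0]) cube([2832, 3034, 75]);


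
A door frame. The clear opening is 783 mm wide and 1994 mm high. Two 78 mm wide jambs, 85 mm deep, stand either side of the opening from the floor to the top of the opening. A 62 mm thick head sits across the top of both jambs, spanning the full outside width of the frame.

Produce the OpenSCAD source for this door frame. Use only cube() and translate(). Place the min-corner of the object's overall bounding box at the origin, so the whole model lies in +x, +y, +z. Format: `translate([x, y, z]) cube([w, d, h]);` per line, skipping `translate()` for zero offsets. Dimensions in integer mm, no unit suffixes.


cube([78, 85, 1994]);
translate([861, 0, 0]) cube([78, 85, 1994]);
translate([0, 0, 1994]) cube([939, 85, 62]);


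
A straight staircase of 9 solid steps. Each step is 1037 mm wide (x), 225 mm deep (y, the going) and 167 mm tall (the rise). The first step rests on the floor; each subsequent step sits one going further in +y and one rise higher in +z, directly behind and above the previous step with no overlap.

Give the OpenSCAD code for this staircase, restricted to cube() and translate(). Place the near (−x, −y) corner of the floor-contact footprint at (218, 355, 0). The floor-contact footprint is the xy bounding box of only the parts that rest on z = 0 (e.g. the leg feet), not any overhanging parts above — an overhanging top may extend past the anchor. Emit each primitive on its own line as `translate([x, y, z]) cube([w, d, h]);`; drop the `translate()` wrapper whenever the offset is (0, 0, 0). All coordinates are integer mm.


translate([218, 355, 0]) cube([1037, 225, 167]);
translate([218, 580, 167]) cube([1037, 225, 167]);
translate([218, 805, 334]) cube([1037, 225, 167]);
translate([218, 1030, 501]) cube([1037, 225, 167]);
translate([218, 1255, 668]) cube([1037, 225, 167]);
translate([218, 1480, 835]) cube([1037, 225, 167]);
translate([218, 1705, 1002]) cube([1037, 225, 167]);
translate([218, 1930, 1169]) cube([1037, 225, 167]);
translate([218, 2155, 1336]) cube([1037, 225, 167]);


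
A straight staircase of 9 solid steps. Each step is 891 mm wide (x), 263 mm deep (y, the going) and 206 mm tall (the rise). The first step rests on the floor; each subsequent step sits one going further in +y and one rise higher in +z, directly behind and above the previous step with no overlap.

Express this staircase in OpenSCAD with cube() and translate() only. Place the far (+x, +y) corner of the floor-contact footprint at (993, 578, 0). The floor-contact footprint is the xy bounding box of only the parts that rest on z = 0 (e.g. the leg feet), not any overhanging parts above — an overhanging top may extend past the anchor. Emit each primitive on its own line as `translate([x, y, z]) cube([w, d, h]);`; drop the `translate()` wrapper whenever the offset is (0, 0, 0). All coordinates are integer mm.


translate([102, 315, 0]) cube([891, 263, 206]);
translate([102, 578, 206]) cube([891, 263, 206]);
translate([102, 841, 412]) cube([891, 263, 206]);
translate([102, 1104, 618]) cube([891, 263, 206]);
translate([102, 1367, 824]) cube([891, 263, 206]);
translate([102, 1630, 1030]) cube([891, 263, 206]);
translate([102, 1893, 1236]) cube([891, 263, 206]);
translate([102, 2156, 1442]) cube([891, 263, 206]);
translate([102, 2419, 1648]) cube([891, 263, 206]);


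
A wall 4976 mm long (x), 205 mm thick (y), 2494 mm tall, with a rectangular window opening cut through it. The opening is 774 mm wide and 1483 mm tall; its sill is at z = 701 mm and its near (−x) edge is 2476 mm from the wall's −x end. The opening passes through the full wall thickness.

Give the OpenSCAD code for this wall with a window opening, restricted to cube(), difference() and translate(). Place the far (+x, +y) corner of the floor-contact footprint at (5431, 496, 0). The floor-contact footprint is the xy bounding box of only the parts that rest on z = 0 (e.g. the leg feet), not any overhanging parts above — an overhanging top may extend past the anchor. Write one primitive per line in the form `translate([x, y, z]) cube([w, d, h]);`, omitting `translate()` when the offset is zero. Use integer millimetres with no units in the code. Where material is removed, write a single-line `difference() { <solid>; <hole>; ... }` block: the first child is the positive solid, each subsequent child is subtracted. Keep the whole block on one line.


difference() { translate([455, 291, 0]) cube([4976, 205, 2494]); translate([2931, 291, 701]) cube([774, 205, 1483]); }
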